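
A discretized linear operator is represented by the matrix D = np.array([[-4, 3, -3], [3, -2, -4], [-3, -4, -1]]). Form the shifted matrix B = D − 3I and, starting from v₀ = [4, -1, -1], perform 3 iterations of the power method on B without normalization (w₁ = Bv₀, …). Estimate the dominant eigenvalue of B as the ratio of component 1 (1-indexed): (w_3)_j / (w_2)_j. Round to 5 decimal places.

B = D − 3I has rows (-7, 3, -3); (3, -5, -4); (-3, -4, -4)
w1 = Bv₀ = ((-7)·4 + 3·(-1) + (-3)·(-1); 3·4 + (-5)·(-1) + (-4)·(-1); (-3)·4 + (-4)·(-1) + (-4)·(-1)) = (-28, 21, -4)
w2 = Bw1 = ((-7)·(-28) + 3·21 + (-3)·(-4); 3·(-28) + (-5)·21 + (-4)·(-4); (-3)·(-28) + (-4)·21 + (-4)·(-4)) = (271, -173, 16)
w3 = Bw2 = (-2464, 1614, -185)
Ratio: -2464/271 = -9.09225

-9.09225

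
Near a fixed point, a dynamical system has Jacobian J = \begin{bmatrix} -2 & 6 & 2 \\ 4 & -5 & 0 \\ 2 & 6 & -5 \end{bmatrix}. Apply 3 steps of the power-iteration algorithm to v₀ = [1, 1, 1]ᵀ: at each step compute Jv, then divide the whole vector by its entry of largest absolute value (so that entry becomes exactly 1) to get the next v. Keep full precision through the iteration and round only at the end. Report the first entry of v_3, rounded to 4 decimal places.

Jv0 = (6.00000, -1.00000, 3.00000); divide by 6.00000 → v1 = (1.00000, -0.16667, 0.50000)
Jv1 = (-2.00000, 4.83333, -1.50000); divide by 4.83333 → v2 = (-0.41379, 1.00000, -0.31034)
Jv2 = (6.20690, -6.65517, 6.72414); divide by 6.72414 → v3 = (0.92308, -0.98974, 1.00000)
Requested entry of v3: 180/195 = 0.9231

0.9231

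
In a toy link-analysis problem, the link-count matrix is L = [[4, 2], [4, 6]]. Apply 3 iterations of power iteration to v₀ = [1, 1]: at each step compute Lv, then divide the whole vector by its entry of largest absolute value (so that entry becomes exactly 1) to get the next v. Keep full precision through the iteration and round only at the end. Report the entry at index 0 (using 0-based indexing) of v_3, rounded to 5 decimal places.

Lv0 = (6.000000, 10.000000); divide by 10.000000 → v1 = (0.600000, 1.000000)
Lv1 = (4.400000, 8.400000); divide by 8.400000 → v2 = (0.523810, 1.000000)
Lv2 = (4.095238, 8.095238); divide by 8.095238 → v3 = (0.505882, 1.000000)
Requested entry of v3: 344/680 = 0.50588

0.50588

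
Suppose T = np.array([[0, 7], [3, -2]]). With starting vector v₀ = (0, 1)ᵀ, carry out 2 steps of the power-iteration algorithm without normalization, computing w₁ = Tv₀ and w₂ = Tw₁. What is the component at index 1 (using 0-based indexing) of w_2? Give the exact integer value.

25

w1 = Tv₀ = (0·0 + 7·1; 3·0 + (-2)·1) = (7, -2)
w2 = Tw1 = (0·7 + 7·(-2); 3·7 + (-2)·(-2)) = (-14, 25)
The requested component of w2 is 25.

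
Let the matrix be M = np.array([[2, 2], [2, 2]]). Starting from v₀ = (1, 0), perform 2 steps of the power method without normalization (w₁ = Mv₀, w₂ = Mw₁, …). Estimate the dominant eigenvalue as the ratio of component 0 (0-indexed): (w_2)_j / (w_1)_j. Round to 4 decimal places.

w1 = Mv₀ = (2·1 + 2·0; 2·1 + 2·0) = (2, 2)
w2 = Mw1 = (2·2 + 2·2; 2·2 + 2·2) = (8, 8)
Ratio at component: 8 / 2 = 4.0000

4.0000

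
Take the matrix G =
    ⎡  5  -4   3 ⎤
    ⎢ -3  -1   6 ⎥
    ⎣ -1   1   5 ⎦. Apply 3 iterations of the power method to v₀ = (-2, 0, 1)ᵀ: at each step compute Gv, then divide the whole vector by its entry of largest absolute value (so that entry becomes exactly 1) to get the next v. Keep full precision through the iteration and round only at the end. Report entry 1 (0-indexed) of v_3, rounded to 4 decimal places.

1.0000

Gv0 = (-7.00000, 12.00000, 7.00000); divide by 12.00000 → v1 = (-0.58333, 1.00000, 0.58333)
Gv1 = (-5.16667, 4.25000, 4.50000); divide by -5.16667 → v2 = (1.00000, -0.82258, -0.87097)
Gv2 = (5.67742, -7.40323, -6.17742); divide by -7.40323 → v3 = (-0.76688, 1.00000, 0.83442)
Requested entry of v3: 459/459 = 1.0000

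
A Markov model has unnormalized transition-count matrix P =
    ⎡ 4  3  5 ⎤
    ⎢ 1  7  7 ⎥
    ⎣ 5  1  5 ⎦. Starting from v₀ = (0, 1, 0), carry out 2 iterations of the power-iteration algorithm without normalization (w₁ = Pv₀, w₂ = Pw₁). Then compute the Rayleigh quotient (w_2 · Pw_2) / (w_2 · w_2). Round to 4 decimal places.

11.6307

w1 = Pv₀ = (4·0 + 3·1 + 5·0; 1·0 + 7·1 + 7·0; 5·0 + 1·1 + 5·0) = (3, 7, 1)
w2 = Pw1 = (4·3 + 3·7 + 5·1; 1·3 + 7·7 + 7·1; 5·3 + 1·7 + 5·1) = (38, 59, 27)
Pw2 = (464, 640, 384)
w2·Pw2 = 38·464 + 59·640 + 27·384 = 65760; w2·w2 = 38·38 + 59·59 + 27·27 = 5654
λ ≈ 65760/5654 = 11.6307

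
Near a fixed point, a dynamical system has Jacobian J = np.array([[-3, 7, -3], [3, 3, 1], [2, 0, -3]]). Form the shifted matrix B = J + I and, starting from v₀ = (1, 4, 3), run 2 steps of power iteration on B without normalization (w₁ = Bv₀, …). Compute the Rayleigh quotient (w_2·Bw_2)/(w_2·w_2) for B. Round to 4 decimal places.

μ ≈ 5.6892

B = J + I has rows (-2, 7, -3); (3, 4, 1); (2, 0, -2)
w1 = Bv₀ = ((-2)·1 + 7·4 + (-3)·3; 3·1 + 4·4 + 1·3; 2·1 + 0·4 + (-2)·3) = (17, 22, -4)
w2 = Bw1 = ((-2)·17 + 7·22 + (-3)·(-4); 3·17 + 4·22 + 1·(-4); 2·17 + 0·22 + (-2)·(-4)) = (132, 135, 42)
Bw2 = (555, 978, 180)
w2·Bw2 = 212850; w2·w2 = 37413; μ ≈ 212850/37413 = 5.6892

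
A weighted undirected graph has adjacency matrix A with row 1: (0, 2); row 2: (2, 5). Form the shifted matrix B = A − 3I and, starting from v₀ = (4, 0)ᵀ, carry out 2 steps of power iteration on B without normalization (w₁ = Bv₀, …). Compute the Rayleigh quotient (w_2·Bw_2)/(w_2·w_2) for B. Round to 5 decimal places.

B = A − 3I has rows (-3, 2); (2, 2)
w1 = Bv₀ = ((-3)·4 + 2·0; 2·4 + 2·0) = (-12, 8)
w2 = Bw1 = ((-3)·(-12) + 2·8; 2·(-12) + 2·8) = (52, -8)
Bw2 = (-172, 88)
w2·Bw2 = -9648; w2·w2 = 2768; μ ≈ -9648/2768 = -3.48555

μ ≈ -3.48555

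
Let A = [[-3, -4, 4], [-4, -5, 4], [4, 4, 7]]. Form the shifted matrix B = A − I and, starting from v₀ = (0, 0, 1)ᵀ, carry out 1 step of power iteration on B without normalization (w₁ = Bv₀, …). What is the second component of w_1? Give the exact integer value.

B = A − I has rows (-4, -4, 4); (-4, -6, 4); (4, 4, 6)
w1 = Bv₀ = (4, 4, 6)
Requested component of w1: 4

4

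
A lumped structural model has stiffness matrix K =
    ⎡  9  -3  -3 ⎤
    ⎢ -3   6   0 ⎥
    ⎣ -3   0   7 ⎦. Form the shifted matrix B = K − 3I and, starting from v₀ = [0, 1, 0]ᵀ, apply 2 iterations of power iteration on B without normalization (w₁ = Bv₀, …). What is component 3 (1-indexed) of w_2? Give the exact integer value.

9

B = K − 3I has rows (6, -3, -3); (-3, 3, 0); (-3, 0, 4)
w1 = Bv₀ = (6·0 + (-3)·1 + (-3)·0; (-3)·0 + 3·1 + 0·0; (-3)·0 + 0·1 + 4·0) = (-3, 3, 0)
w2 = Bw1 = (6·(-3) + (-3)·3 + (-3)·0; (-3)·(-3) + 3·3 + 0·0; (-3)·(-3) + 0·3 + 4·0) = (-27, 18, 9)
Requested component of w2: 9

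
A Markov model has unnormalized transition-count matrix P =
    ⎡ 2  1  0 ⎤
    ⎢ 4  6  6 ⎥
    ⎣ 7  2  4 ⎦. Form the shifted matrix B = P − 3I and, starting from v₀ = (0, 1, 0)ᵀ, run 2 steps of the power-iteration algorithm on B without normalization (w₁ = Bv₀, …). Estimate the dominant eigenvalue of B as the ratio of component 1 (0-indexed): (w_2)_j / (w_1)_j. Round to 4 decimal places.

B = P − 3I has rows (-1, 1, 0); (4, 3, 6); (7, 2, 1)
w1 = Bv₀ = ((-1)·0 + 1·1 + 0·0; 4·0 + 3·1 + 6·0; 7·0 + 2·1 + 1·0) = (1, 3, 2)
w2 = Bw1 = ((-1)·1 + 1·3 + 0·2; 4·1 + 3·3 + 6·2; 7·1 + 2·3 + 1·2) = (2, 25, 15)
Ratio: 25/3 = 8.3333

8.3333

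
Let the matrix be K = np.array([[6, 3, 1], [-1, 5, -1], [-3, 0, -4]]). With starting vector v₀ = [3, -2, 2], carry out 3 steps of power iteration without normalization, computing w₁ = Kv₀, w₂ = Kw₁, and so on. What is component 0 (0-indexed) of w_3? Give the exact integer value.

-58

w1 = Kv₀ = (6·3 + 3·(-2) + 1·2; (-1)·3 + 5·(-2) + (-1)·2; (-3)·3 + 0·(-2) + (-4)·2) = (14, -15, -17)
w2 = Kw1 = (6·14 + 3·(-15) + 1·(-17); (-1)·14 + 5·(-15) + (-1)·(-17); (-3)·14 + 0·(-15) + (-4)·(-17)) = (22, -72, 26)
w3 = Kw2 = (-58, -408, -170)
The requested component of w3 is -58.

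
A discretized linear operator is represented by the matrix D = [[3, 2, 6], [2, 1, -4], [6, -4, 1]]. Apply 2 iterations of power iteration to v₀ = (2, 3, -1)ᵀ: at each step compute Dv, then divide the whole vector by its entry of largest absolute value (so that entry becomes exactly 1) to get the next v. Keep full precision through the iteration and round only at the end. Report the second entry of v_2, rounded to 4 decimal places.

Dv0 = (6.00000, 11.00000, -1.00000); divide by 11.00000 → v1 = (0.54545, 1.00000, -0.09091)
Dv1 = (3.09091, 2.45455, -0.81818); divide by 3.09091 → v2 = (1.00000, 0.79412, -0.26471)
Requested entry of v2: 27/34 = 0.7941

0.7941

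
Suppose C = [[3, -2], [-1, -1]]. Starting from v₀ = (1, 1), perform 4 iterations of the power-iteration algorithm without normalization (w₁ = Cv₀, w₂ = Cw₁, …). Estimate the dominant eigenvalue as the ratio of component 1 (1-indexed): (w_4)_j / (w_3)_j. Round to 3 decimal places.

w1 = Cv₀ = (3·1 + (-2)·1; (-1)·1 + (-1)·1) = (1, -2)
w2 = Cw1 = (3·1 + (-2)·(-2); (-1)·1 + (-1)·(-2)) = (7, 1)
w3 = Cw2 = (19, -8)
w4 = Cw3 = (73, -11)
Ratio at component: 73 / 19 = 3.842

3.842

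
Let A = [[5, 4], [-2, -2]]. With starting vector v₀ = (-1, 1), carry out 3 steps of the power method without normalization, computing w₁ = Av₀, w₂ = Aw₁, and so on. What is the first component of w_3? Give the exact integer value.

w1 = Av₀ = (5·(-1) + 4·1; (-2)·(-1) + (-2)·1) = (-1, 0)
w2 = Aw1 = (5·(-1) + 4·0; (-2)·(-1) + (-2)·0) = (-5, 2)
w3 = Aw2 = (-17, 6)
The requested component of w3 is -17.

-17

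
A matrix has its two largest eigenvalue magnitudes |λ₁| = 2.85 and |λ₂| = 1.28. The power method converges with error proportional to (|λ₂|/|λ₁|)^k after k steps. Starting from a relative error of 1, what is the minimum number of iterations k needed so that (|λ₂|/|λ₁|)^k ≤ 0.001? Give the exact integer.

9

|λ₂/λ₁| = 1.28/2.85 = 0.44912
Need k ≥ ln(0.001) / ln(0.44912) = -6.9078 / -0.8005 ≈ 8.630
Smallest integer k satisfying the bound: 9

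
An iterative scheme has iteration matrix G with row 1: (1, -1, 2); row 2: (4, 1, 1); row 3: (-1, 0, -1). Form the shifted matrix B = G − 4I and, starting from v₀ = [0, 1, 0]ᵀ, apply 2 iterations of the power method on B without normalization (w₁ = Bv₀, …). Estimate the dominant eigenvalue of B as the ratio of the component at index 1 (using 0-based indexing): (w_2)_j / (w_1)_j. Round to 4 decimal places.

μ ≈ -1.6667

B = G − 4I has rows (-3, -1, 2); (4, -3, 1); (-1, 0, -5)
w1 = Bv₀ = (-1, -3, 0)
w2 = Bw1 = (6, 5, 1)
Ratio: 5/-3 = -1.6667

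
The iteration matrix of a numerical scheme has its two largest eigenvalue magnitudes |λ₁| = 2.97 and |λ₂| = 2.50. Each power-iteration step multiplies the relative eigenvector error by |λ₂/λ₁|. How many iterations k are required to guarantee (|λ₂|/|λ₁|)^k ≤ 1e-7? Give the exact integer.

|λ₂/λ₁| = 2.50/2.97 = 0.84175
Need k ≥ ln(1e-7) / ln(0.84175) = -16.1181 / -0.1723 ≈ 93.562
Smallest integer k satisfying the bound: 94

94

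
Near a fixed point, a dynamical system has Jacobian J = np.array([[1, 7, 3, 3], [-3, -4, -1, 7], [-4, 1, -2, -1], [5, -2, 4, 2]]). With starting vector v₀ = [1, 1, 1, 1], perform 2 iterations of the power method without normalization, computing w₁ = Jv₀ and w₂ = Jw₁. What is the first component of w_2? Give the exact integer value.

w1 = Jv₀ = (14, -1, -6, 9)
w2 = Jw1 = (16, 31, -54, 66)
The requested component of w2 is 16.

16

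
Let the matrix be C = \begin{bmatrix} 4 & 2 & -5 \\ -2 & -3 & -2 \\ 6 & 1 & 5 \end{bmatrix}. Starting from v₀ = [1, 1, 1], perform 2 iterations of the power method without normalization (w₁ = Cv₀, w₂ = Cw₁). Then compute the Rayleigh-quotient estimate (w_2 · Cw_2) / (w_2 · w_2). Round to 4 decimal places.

3.9371

w1 = Cv₀ = (1, -7, 12)
w2 = Cw1 = (-70, -5, 59)
Cw2 = (-585, 37, -130)
w2·Cw2 = (-70)·(-585) + (-5)·37 + 59·(-130) = 33095; w2·w2 = (-70)·(-70) + (-5)·(-5) + 59·59 = 8406
λ ≈ 33095/8406 = 3.9371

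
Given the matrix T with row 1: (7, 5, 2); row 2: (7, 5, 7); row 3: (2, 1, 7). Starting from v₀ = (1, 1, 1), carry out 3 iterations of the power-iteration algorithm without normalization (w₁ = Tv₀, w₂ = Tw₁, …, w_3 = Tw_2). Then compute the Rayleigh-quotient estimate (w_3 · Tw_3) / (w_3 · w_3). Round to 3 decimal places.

w1 = Tv₀ = (14, 19, 10)
w2 = Tw1 = (213, 263, 117)
w3 = Tw2 = (3040, 3625, 1508)
Tw3 = (42421, 49961, 20261)
w3·Tw3 = 3040·42421 + 3625·49961 + 1508·20261 = 340622053; w3·w3 = 3040·3040 + 3625·3625 + 1508·1508 = 24656289
λ ≈ 340622053/24656289 = 13.815

λ ≈ 13.815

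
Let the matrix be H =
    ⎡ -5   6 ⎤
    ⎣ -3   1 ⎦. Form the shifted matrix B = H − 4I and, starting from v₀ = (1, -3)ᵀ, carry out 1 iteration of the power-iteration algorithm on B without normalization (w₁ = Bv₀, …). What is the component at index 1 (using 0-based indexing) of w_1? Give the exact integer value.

6

B = H − 4I has rows (-9, 6); (-3, -3)
w1 = Bv₀ = (-27, 6)
Requested component of w1: 6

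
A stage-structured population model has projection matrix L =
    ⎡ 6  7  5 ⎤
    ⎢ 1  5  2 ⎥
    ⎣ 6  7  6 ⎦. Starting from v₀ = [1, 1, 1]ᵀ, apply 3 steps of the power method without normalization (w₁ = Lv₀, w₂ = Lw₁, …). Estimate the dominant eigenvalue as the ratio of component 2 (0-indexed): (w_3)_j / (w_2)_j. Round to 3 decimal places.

λ ≈ 14.007

w1 = Lv₀ = (18, 8, 19)
w2 = Lw1 = (259, 96, 278)
w3 = Lw2 = (3616, 1295, 3894)
Ratio at component: 3894 / 278 = 14.007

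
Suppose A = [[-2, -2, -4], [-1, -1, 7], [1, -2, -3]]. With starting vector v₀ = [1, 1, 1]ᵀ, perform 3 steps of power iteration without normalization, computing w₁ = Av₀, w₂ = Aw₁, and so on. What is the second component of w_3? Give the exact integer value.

w1 = Av₀ = ((-2)·1 + (-2)·1 + (-4)·1; (-1)·1 + (-1)·1 + 7·1; 1·1 + (-2)·1 + (-3)·1) = (-8, 5, -4)
w2 = Aw1 = ((-2)·(-8) + (-2)·5 + (-4)·(-4); (-1)·(-8) + (-1)·5 + 7·(-4); 1·(-8) + (-2)·5 + (-3)·(-4)) = (22, -25, -6)
w3 = Aw2 = (30, -39, 90)
The requested component of w3 is -39.

-39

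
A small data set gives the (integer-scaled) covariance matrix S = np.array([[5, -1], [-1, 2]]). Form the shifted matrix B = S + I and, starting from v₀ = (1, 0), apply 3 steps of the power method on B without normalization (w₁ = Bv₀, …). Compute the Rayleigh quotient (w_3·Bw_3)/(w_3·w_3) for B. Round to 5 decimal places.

B = S + I has rows (6, -1); (-1, 3)
w1 = Bv₀ = (6, -1)
w2 = Bw1 = (37, -9)
w3 = Bw2 = (231, -64)
Bw3 = (1450, -423)
w3·Bw3 = 362022; w3·w3 = 57457; μ ≈ 362022/57457 = 6.30075

μ ≈ 6.30075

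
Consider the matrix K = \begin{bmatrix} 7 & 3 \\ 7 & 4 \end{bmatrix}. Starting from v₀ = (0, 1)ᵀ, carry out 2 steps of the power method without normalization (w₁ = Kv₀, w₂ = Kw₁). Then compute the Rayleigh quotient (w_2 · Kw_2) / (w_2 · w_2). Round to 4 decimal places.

w1 = Kv₀ = (3, 4)
w2 = Kw1 = (33, 37)
Kw2 = (342, 379)
w2·Kw2 = 33·342 + 37·379 = 25309; w2·w2 = 33·33 + 37·37 = 2458
λ ≈ 25309/2458 = 10.2966

10.2966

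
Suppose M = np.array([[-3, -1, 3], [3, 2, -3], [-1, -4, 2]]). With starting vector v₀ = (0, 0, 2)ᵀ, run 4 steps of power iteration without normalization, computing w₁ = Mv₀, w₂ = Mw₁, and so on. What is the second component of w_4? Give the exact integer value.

-156

w1 = Mv₀ = ((-3)·0 + (-1)·0 + 3·2; 3·0 + 2·0 + (-3)·2; (-1)·0 + (-4)·0 + 2·2) = (6, -6, 4)
w2 = Mw1 = ((-3)·6 + (-1)·(-6) + 3·4; 3·6 + 2·(-6) + (-3)·4; (-1)·6 + (-4)·(-6) + 2·4) = (0, -6, 26)
w3 = Mw2 = (84, -90, 76)
w4 = Mw3 = (66, -156, 428)
The requested component of w4 is -156.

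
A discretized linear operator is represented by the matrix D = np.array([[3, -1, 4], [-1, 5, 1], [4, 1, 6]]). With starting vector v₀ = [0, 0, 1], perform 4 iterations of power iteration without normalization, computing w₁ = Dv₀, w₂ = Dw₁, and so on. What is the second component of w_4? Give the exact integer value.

420

w1 = Dv₀ = (3·0 + (-1)·0 + 4·1; (-1)·0 + 5·0 + 1·1; 4·0 + 1·0 + 6·1) = (4, 1, 6)
w2 = Dw1 = (3·4 + (-1)·1 + 4·6; (-1)·4 + 5·1 + 1·6; 4·4 + 1·1 + 6·6) = (35, 7, 53)
w3 = Dw2 = (310, 53, 465)
w4 = Dw3 = (2737, 420, 4083)
The requested component of w4 is 420.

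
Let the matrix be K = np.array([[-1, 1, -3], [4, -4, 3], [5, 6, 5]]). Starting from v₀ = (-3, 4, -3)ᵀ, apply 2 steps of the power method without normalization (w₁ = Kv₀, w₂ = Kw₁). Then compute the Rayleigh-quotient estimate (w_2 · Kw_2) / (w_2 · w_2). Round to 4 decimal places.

w1 = Kv₀ = ((-1)·(-3) + 1·4 + (-3)·(-3); 4·(-3) + (-4)·4 + 3·(-3); 5·(-3) + 6·4 + 5·(-3)) = (16, -37, -6)
w2 = Kw1 = ((-1)·16 + 1·(-37) + (-3)·(-6); 4·16 + (-4)·(-37) + 3·(-6); 5·16 + 6·(-37) + 5·(-6)) = (-35, 194, -172)
Kw2 = (745, -1432, 129)
w2·Kw2 = (-35)·745 + 194·(-1432) + (-172)·129 = -326071; w2·w2 = (-35)·(-35) + 194·194 + (-172)·(-172) = 68445
λ ≈ -326071/68445 = -4.7640

-4.7640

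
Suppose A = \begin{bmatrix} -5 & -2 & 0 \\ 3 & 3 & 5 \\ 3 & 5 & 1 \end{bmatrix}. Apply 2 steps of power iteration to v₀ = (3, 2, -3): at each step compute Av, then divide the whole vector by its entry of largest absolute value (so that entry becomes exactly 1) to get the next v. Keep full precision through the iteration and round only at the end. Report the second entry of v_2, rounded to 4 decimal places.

Av0 = (-19.00000, 0.00000, 16.00000); divide by -19.00000 → v1 = (1.00000, 0.00000, -0.84211)
Av1 = (-5.00000, -1.21053, 2.15789); divide by -5.00000 → v2 = (1.00000, 0.24211, -0.43158)
Requested entry of v2: 23/95 = 0.2421

0.2421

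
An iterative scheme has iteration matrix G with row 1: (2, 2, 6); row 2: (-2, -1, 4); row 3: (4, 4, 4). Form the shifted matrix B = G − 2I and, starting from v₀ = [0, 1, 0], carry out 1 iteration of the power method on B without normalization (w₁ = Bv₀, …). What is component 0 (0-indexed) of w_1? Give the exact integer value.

B = G − 2I has rows (0, 2, 6); (-2, -3, 4); (4, 4, 2)
w1 = Bv₀ = (0·0 + 2·1 + 6·0; (-2)·0 + (-3)·1 + 4·0; 4·0 + 4·1 + 2·0) = (2, -3, 4)
Requested component of w1: 2

2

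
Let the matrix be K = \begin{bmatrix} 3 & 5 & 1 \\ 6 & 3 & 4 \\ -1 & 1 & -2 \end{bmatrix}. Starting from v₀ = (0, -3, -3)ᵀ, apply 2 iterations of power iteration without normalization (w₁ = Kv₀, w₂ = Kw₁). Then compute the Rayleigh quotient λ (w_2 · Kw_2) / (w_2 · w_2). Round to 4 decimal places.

8.6259

w1 = Kv₀ = (3·0 + 5·(-3) + 1·(-3); 6·0 + 3·(-3) + 4·(-3); (-1)·0 + 1·(-3) + (-2)·(-3)) = (-18, -21, 3)
w2 = Kw1 = (3·(-18) + 5·(-21) + 1·3; 6·(-18) + 3·(-21) + 4·3; (-1)·(-18) + 1·(-21) + (-2)·3) = (-156, -159, -9)
Kw2 = (-1272, -1449, 15)
w2·Kw2 = (-156)·(-1272) + (-159)·(-1449) + (-9)·15 = 428688; w2·w2 = (-156)·(-156) + (-159)·(-159) + (-9)·(-9) = 49698
λ ≈ 428688/49698 = 8.6259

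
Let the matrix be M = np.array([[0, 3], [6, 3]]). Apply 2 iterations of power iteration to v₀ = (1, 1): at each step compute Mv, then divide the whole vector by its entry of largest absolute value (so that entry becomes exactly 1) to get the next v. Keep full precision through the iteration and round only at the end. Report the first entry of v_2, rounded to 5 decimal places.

Mv0 = (3.000000, 9.000000); divide by 9.000000 → v1 = (0.333333, 1.000000)
Mv1 = (3.000000, 5.000000); divide by 5.000000 → v2 = (0.600000, 1.000000)
Requested entry of v2: 27/45 = 0.60000

0.60000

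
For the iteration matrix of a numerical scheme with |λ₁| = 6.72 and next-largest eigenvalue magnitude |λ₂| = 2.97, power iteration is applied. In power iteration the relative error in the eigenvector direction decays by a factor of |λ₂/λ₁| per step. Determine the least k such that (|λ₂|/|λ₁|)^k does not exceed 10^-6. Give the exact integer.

17

|λ₂/λ₁| = 2.97/6.72 = 0.44196
Need k ≥ ln(10^-6) / ln(0.44196) = -13.8155 / -0.8165 ≈ 16.920
Smallest integer k satisfying the bound: 17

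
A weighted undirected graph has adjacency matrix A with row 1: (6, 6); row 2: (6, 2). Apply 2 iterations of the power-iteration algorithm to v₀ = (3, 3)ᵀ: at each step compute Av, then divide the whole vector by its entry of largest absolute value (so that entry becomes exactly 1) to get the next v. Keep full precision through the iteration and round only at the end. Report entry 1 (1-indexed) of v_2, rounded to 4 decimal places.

Av0 = (36.00000, 24.00000); divide by 36.00000 → v1 = (1.00000, 0.66667)
Av1 = (10.00000, 7.33333); divide by 10.00000 → v2 = (1.00000, 0.73333)
Requested entry of v2: 360/360 = 1.0000

1.0000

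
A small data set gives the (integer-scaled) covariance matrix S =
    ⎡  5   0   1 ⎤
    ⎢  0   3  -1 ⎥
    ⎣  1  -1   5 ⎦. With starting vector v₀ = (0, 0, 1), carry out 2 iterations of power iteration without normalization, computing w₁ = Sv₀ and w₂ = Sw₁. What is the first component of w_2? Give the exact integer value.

10

w1 = Sv₀ = (1, -1, 5)
w2 = Sw1 = (10, -8, 27)
The requested component of w2 is 10.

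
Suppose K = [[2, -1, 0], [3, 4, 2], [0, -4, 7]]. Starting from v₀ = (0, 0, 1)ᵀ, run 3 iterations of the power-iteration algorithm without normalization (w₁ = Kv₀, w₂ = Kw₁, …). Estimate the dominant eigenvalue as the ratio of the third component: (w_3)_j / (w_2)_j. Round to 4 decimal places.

λ ≈ 4.8537

w1 = Kv₀ = (2·0 + (-1)·0 + 0·1; 3·0 + 4·0 + 2·1; 0·0 + (-4)·0 + 7·1) = (0, 2, 7)
w2 = Kw1 = (2·0 + (-1)·2 + 0·7; 3·0 + 4·2 + 2·7; 0·0 + (-4)·2 + 7·7) = (-2, 22, 41)
w3 = Kw2 = (-26, 164, 199)
Ratio at component: 199 / 41 = 4.8537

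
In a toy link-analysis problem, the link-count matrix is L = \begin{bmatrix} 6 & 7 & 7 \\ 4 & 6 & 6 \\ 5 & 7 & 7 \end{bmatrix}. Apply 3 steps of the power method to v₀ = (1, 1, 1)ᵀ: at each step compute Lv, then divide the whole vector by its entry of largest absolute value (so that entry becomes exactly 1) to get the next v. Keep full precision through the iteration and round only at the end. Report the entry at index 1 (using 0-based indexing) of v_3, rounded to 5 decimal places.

0.79427

Lv0 = (20.000000, 16.000000, 19.000000); divide by 20.000000 → v1 = (1.000000, 0.800000, 0.950000)
Lv1 = (18.250000, 14.500000, 17.250000); divide by 18.250000 → v2 = (1.000000, 0.794521, 0.945205)
Lv2 = (18.178082, 14.438356, 17.178082); divide by 18.178082 → v3 = (1.000000, 0.794273, 0.944989)
Requested entry of v3: 5270/6635 = 0.79427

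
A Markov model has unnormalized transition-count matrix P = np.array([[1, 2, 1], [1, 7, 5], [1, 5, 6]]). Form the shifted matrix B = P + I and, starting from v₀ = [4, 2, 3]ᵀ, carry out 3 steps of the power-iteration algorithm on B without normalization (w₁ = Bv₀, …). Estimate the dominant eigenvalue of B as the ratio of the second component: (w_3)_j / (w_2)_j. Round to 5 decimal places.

B = P + I has rows (2, 2, 1); (1, 8, 5); (1, 5, 7)
w1 = Bv₀ = (2·4 + 2·2 + 1·3; 1·4 + 8·2 + 5·3; 1·4 + 5·2 + 7·3) = (15, 35, 35)
w2 = Bw1 = (2·15 + 2·35 + 1·35; 1·15 + 8·35 + 5·35; 1·15 + 5·35 + 7·35) = (135, 470, 435)
w3 = Bw2 = (1645, 6070, 5530)
Ratio: 6070/470 = 12.91489

12.91489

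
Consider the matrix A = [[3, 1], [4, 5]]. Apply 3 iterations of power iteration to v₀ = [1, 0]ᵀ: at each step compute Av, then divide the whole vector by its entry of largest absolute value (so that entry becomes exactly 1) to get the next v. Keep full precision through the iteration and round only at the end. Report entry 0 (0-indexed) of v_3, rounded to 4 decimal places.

0.3349

Av0 = (3.00000, 4.00000); divide by 4.00000 → v1 = (0.75000, 1.00000)
Av1 = (3.25000, 8.00000); divide by 8.00000 → v2 = (0.40625, 1.00000)
Av2 = (2.21875, 6.62500); divide by 6.62500 → v3 = (0.33491, 1.00000)
Requested entry of v3: 71/212 = 0.3349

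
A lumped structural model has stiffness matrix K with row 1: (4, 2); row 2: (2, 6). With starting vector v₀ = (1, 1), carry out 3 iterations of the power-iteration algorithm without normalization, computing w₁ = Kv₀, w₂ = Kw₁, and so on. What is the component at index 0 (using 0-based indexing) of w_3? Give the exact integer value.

280

w1 = Kv₀ = (4·1 + 2·1; 2·1 + 6·1) = (6, 8)
w2 = Kw1 = (4·6 + 2·8; 2·6 + 6·8) = (40, 60)
w3 = Kw2 = (280, 440)
The requested component of w3 is 280.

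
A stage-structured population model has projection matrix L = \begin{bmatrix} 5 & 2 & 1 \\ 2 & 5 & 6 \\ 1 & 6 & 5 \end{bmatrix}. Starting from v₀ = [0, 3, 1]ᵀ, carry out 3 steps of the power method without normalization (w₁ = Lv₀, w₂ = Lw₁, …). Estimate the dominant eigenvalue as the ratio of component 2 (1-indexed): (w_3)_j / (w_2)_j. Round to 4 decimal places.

w1 = Lv₀ = (5·0 + 2·3 + 1·1; 2·0 + 5·3 + 6·1; 1·0 + 6·3 + 5·1) = (7, 21, 23)
w2 = Lw1 = (5·7 + 2·21 + 1·23; 2·7 + 5·21 + 6·23; 1·7 + 6·21 + 5·23) = (100, 257, 248)
w3 = Lw2 = (1262, 2973, 2882)
Ratio at component: 2973 / 257 = 11.5681

λ ≈ 11.5681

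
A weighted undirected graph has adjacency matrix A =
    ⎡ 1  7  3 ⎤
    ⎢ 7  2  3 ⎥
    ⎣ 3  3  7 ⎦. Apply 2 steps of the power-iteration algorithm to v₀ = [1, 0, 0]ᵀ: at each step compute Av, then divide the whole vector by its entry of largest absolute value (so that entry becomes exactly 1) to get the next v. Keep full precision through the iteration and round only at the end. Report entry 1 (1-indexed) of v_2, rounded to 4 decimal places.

1.0000

Av0 = (1.00000, 7.00000, 3.00000); divide by 7.00000 → v1 = (0.14286, 1.00000, 0.42857)
Av1 = (8.42857, 4.28571, 6.42857); divide by 8.42857 → v2 = (1.00000, 0.50847, 0.76271)
Requested entry of v2: 59/59 = 1.0000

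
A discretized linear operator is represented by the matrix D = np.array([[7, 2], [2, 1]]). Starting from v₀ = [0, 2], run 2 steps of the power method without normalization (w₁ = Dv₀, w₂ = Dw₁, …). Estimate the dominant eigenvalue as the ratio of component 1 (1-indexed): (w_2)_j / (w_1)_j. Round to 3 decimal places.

8.000

w1 = Dv₀ = (7·0 + 2·2; 2·0 + 1·2) = (4, 2)
w2 = Dw1 = (7·4 + 2·2; 2·4 + 1·2) = (32, 10)
Ratio at component: 32 / 4 = 8.000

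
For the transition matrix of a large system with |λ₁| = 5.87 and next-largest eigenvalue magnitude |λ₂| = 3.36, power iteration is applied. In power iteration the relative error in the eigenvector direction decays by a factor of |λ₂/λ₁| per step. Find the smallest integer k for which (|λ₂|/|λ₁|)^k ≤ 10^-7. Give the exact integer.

29

|λ₂/λ₁| = 3.36/5.87 = 0.57240
Need k ≥ ln(10^-7) / ln(0.57240) = -16.1181 / -0.5579 ≈ 28.890
Smallest integer k satisfying the bound: 29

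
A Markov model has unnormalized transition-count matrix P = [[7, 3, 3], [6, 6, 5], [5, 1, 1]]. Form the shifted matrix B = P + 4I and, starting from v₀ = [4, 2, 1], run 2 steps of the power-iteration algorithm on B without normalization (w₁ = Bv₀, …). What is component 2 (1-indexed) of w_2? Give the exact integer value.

943

B = P + 4I has rows (11, 3, 3); (6, 10, 5); (5, 1, 5)
w1 = Bv₀ = (53, 49, 27)
w2 = Bw1 = (811, 943, 449)
Requested component of w2: 943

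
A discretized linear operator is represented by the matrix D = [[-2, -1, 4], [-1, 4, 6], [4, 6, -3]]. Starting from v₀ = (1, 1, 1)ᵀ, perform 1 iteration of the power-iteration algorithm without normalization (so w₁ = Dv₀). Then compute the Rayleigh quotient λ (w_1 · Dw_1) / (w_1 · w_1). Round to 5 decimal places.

w1 = Dv₀ = ((-2)·1 + (-1)·1 + 4·1; (-1)·1 + 4·1 + 6·1; 4·1 + 6·1 + (-3)·1) = (1, 9, 7)
Dw1 = (17, 77, 37)
w1·Dw1 = 1·17 + 9·77 + 7·37 = 969; w1·w1 = 1·1 + 9·9 + 7·7 = 131
λ ≈ 969/131 = 7.39695

7.39695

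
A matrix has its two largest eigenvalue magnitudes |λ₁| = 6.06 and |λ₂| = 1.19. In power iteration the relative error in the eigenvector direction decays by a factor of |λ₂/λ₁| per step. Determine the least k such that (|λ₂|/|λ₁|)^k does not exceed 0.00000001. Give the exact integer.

12

|λ₂/λ₁| = 1.19/6.06 = 0.19637
Need k ≥ ln(0.00000001) / ln(0.19637) = -18.4207 / -1.6278 ≈ 11.317
Smallest integer k satisfying the bound: 12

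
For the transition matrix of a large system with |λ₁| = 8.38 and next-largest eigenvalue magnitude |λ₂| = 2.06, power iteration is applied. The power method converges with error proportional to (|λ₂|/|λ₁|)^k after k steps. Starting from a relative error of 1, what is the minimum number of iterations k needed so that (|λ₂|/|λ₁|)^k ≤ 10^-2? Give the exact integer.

4

|λ₂/λ₁| = 2.06/8.38 = 0.24582
Need k ≥ ln(10^-2) / ln(0.24582) = -4.6052 / -1.4031 ≈ 3.282
Smallest integer k satisfying the bound: 4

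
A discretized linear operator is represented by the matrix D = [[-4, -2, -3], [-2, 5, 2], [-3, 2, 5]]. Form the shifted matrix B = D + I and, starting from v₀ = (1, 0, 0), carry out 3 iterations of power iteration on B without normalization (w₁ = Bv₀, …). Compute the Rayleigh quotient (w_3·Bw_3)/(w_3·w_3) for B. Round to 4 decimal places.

μ ≈ 7.8723

B = D + I has rows (-3, -2, -3); (-2, 6, 2); (-3, 2, 6)
w1 = Bv₀ = ((-3)·1 + (-2)·0 + (-3)·0; (-2)·1 + 6·0 + 2·0; (-3)·1 + 2·0 + 6·0) = (-3, -2, -3)
w2 = Bw1 = ((-3)·(-3) + (-2)·(-2) + (-3)·(-3); (-2)·(-3) + 6·(-2) + 2·(-3); (-3)·(-3) + 2·(-2) + 6·(-3)) = (22, -12, -13)
w3 = Bw2 = (-3, -142, -168)
Bw3 = (797, -1182, -1283)
w3·Bw3 = 380997; w3·w3 = 48397; μ ≈ 380997/48397 = 7.8723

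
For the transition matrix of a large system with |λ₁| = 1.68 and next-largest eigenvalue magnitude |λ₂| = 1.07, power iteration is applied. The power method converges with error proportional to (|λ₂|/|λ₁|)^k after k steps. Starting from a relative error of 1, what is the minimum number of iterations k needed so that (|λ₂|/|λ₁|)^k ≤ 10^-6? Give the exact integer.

|λ₂/λ₁| = 1.07/1.68 = 0.63690
Need k ≥ ln(10^-6) / ln(0.63690) = -13.8155 / -0.4511 ≈ 30.624
Smallest integer k satisfying the bound: 31

31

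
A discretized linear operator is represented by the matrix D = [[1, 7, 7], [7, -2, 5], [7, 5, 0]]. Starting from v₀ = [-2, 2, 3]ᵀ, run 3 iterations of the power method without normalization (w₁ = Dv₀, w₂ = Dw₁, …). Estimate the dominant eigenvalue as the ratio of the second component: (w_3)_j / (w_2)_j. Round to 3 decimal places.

w1 = Dv₀ = (33, -3, -4)
w2 = Dw1 = (-16, 217, 216)
w3 = Dw2 = (3015, 534, 973)
Ratio at component: 534 / 217 = 2.461

λ ≈ 2.461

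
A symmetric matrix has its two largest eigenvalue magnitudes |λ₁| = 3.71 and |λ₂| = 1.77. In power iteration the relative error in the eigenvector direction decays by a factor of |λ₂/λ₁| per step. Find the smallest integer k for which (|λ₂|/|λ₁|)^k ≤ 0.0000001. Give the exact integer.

22

|λ₂/λ₁| = 1.77/3.71 = 0.47709
Need k ≥ ln(0.0000001) / ln(0.47709) = -16.1181 / -0.7401 ≈ 21.780
Smallest integer k satisfying the bound: 22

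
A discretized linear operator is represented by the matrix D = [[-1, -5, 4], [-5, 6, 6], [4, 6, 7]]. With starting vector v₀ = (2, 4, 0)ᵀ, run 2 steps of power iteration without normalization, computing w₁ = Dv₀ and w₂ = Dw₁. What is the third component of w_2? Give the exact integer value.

w1 = Dv₀ = (-22, 14, 32)
w2 = Dw1 = (80, 386, 220)
The requested component of w2 is 220.

220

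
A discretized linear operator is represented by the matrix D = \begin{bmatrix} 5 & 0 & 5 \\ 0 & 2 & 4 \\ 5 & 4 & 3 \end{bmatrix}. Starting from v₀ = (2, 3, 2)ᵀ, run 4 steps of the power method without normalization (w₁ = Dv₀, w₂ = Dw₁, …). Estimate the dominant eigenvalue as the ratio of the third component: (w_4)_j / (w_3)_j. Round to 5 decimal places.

w1 = Dv₀ = (5·2 + 0·3 + 5·2; 0·2 + 2·3 + 4·2; 5·2 + 4·3 + 3·2) = (20, 14, 28)
w2 = Dw1 = (5·20 + 0·14 + 5·28; 0·20 + 2·14 + 4·28; 5·20 + 4·14 + 3·28) = (240, 140, 240)
w3 = Dw2 = (2400, 1240, 2480)
w4 = Dw3 = (24400, 12400, 24400)
Ratio at component: 24400 / 2480 = 9.83871

λ ≈ 9.83871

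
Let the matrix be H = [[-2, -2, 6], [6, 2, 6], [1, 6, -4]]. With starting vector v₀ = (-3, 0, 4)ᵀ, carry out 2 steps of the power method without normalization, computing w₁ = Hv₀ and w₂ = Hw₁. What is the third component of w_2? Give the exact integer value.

142

w1 = Hv₀ = ((-2)·(-3) + (-2)·0 + 6·4; 6·(-3) + 2·0 + 6·4; 1·(-3) + 6·0 + (-4)·4) = (30, 6, -19)
w2 = Hw1 = ((-2)·30 + (-2)·6 + 6·(-19); 6·30 + 2·6 + 6·(-19); 1·30 + 6·6 + (-4)·(-19)) = (-186, 78, 142)
The requested component of w2 is 142.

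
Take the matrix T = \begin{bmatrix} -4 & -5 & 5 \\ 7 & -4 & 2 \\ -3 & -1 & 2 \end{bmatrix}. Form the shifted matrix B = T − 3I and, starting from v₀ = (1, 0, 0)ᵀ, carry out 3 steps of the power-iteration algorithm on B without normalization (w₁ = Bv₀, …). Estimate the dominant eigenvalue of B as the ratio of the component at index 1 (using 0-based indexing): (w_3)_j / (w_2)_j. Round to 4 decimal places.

μ ≈ -7.2596

B = T − 3I has rows (-7, -5, 5); (7, -7, 2); (-3, -1, -1)
w1 = Bv₀ = (-7, 7, -3)
w2 = Bw1 = (-1, -104, 17)
w3 = Bw2 = (612, 755, 90)
Ratio: 755/-104 = -7.2596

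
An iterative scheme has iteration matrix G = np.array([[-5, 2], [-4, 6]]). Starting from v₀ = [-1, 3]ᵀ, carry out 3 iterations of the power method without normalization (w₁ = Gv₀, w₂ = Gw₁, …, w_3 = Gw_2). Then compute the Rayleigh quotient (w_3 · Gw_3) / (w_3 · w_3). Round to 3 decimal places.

3.763

w1 = Gv₀ = ((-5)·(-1) + 2·3; (-4)·(-1) + 6·3) = (11, 22)
w2 = Gw1 = ((-5)·11 + 2·22; (-4)·11 + 6·22) = (-11, 88)
w3 = Gw2 = (231, 572)
Gw3 = (-11, 2508)
w3·Gw3 = 231·(-11) + 572·2508 = 1432035; w3·w3 = 231·231 + 572·572 = 380545
λ ≈ 1432035/380545 = 3.763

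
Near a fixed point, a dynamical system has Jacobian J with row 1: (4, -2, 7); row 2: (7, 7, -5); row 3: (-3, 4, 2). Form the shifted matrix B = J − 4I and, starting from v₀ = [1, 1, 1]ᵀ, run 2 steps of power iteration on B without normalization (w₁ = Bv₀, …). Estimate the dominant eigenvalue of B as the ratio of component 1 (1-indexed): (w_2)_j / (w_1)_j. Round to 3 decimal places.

μ ≈ -3.400

B = J − 4I has rows (0, -2, 7); (7, 3, -5); (-3, 4, -2)
w1 = Bv₀ = (0·1 + (-2)·1 + 7·1; 7·1 + 3·1 + (-5)·1; (-3)·1 + 4·1 + (-2)·1) = (5, 5, -1)
w2 = Bw1 = (0·5 + (-2)·5 + 7·(-1); 7·5 + 3·5 + (-5)·(-1); (-3)·5 + 4·5 + (-2)·(-1)) = (-17, 55, 7)
Ratio: -17/5 = -3.400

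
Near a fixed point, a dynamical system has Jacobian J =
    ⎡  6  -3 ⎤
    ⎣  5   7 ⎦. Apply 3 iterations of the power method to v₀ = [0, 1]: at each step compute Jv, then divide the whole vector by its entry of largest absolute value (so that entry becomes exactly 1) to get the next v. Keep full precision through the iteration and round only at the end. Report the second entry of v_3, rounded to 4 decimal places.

Jv0 = (-3.00000, 7.00000); divide by 7.00000 → v1 = (-0.42857, 1.00000)
Jv1 = (-5.57143, 4.85714); divide by -5.57143 → v2 = (1.00000, -0.87179)
Jv2 = (8.61538, -1.10256); divide by 8.61538 → v3 = (1.00000, -0.12798)
Requested entry of v3: 43/-336 = -0.1280

-0.1280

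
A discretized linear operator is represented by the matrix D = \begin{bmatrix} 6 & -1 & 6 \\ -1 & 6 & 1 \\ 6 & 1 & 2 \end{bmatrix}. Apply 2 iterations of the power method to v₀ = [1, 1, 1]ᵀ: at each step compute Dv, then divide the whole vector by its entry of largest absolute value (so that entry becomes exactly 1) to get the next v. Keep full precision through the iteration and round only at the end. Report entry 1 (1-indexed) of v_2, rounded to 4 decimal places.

1.0000

Dv0 = (11.00000, 6.00000, 9.00000); divide by 11.00000 → v1 = (1.00000, 0.54545, 0.81818)
Dv1 = (10.36364, 3.09091, 8.18182); divide by 10.36364 → v2 = (1.00000, 0.29825, 0.78947)
Requested entry of v2: 114/114 = 1.0000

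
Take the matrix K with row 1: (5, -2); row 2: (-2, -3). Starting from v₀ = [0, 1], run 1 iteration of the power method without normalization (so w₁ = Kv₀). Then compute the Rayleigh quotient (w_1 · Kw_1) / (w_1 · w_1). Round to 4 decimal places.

w1 = Kv₀ = (-2, -3)
Kw1 = (-4, 13)
w1·Kw1 = (-2)·(-4) + (-3)·13 = -31; w1·w1 = (-2)·(-2) + (-3)·(-3) = 13
λ ≈ -31/13 = -2.3846

λ ≈ -2.3846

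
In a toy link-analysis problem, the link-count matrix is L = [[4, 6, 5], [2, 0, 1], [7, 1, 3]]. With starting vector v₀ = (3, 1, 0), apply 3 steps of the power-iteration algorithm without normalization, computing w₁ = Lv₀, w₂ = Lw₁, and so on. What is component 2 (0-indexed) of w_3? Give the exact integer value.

w1 = Lv₀ = (4·3 + 6·1 + 5·0; 2·3 + 0·1 + 1·0; 7·3 + 1·1 + 3·0) = (18, 6, 22)
w2 = Lw1 = (4·18 + 6·6 + 5·22; 2·18 + 0·6 + 1·22; 7·18 + 1·6 + 3·22) = (218, 58, 198)
w3 = Lw2 = (2210, 634, 2178)
The requested component of w3 is 2178.

2178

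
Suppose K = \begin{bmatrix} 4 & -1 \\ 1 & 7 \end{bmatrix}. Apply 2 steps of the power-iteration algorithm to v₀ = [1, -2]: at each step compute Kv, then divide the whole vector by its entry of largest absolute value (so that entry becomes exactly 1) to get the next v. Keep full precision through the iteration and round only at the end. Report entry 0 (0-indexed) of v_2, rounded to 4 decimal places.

Kv0 = (6.00000, -13.00000); divide by -13.00000 → v1 = (-0.46154, 1.00000)
Kv1 = (-2.84615, 6.53846); divide by 6.53846 → v2 = (-0.43529, 1.00000)
Requested entry of v2: 37/-85 = -0.4353

-0.4353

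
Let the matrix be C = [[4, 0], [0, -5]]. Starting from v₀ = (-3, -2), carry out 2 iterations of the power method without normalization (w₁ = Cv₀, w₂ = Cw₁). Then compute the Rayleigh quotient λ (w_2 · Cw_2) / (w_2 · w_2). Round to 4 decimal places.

-0.6836

w1 = Cv₀ = (-12, 10)
w2 = Cw1 = (-48, -50)
Cw2 = (-192, 250)
w2·Cw2 = (-48)·(-192) + (-50)·250 = -3284; w2·w2 = (-48)·(-48) + (-50)·(-50) = 4804
λ ≈ -3284/4804 = -0.6836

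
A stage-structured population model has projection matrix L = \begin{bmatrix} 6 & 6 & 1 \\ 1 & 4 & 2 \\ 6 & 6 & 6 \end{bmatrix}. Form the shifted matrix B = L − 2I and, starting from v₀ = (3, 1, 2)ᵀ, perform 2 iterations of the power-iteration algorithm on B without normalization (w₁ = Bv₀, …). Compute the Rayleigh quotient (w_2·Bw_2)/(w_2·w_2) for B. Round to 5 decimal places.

μ ≈ 9.38131

B = L − 2I has rows (4, 6, 1); (1, 2, 2); (6, 6, 4)
w1 = Bv₀ = (4·3 + 6·1 + 1·2; 1·3 + 2·1 + 2·2; 6·3 + 6·1 + 4·2) = (20, 9, 32)
w2 = Bw1 = (4·20 + 6·9 + 1·32; 1·20 + 2·9 + 2·32; 6·20 + 6·9 + 4·32) = (166, 102, 302)
Bw2 = (1578, 974, 2816)
w2·Bw2 = 1211728; w2·w2 = 129164; μ ≈ 1211728/129164 = 9.38131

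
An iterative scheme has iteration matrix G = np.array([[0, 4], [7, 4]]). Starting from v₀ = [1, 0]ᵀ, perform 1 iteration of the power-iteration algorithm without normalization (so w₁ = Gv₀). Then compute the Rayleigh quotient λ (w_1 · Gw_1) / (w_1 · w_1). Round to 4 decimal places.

w1 = Gv₀ = (0·1 + 4·0; 7·1 + 4·0) = (0, 7)
Gw1 = (28, 28)
w1·Gw1 = 0·28 + 7·28 = 196; w1·w1 = 0·0 + 7·7 = 49
λ ≈ 196/49 = 4.0000

λ ≈ 4.0000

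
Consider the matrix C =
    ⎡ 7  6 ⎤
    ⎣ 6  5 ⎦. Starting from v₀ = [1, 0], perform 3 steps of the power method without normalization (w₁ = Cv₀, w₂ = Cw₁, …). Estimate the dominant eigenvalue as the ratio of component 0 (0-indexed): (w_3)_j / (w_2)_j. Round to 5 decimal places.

w1 = Cv₀ = (7, 6)
w2 = Cw1 = (85, 72)
w3 = Cw2 = (1027, 870)
Ratio at component: 1027 / 85 = 12.08235

12.08235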